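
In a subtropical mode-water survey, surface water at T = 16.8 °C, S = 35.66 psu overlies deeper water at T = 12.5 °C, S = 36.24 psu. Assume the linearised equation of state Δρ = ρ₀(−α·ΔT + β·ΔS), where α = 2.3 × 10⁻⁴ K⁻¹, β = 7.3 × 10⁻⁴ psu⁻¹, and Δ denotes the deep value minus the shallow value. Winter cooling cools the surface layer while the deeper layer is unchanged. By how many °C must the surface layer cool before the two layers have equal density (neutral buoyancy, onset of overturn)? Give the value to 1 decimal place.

Neutral buoyancy requires Δρ = 0, i.e. −α(T_deep − T_surf′) + β(S_deep − S_surf) = 0.
T_surf′ = T_deep − (β/α)·ΔS = 12.5 − (7.3 × 10⁻⁴/2.3 × 10⁻⁴)·(+0.58) = 10.659 °C.
Cooling required: 16.8 − (10.659) = 6.141 °C.

6.1 °C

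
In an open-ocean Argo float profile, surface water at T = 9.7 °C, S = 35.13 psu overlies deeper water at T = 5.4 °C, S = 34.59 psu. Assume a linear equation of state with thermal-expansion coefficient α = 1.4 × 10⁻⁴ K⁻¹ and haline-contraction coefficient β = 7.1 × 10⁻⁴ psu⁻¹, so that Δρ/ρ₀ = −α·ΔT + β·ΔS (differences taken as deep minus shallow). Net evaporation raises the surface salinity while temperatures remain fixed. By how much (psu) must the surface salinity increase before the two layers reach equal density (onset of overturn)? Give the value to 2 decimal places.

0.31 psu

Neutral buoyancy requires −α(T_deep − T_surf) + β(S_deep − S_surf′) = 0.
S_surf′ = S_deep − (α/β)·ΔT = 34.59 − (1.4 × 10⁻⁴/7.1 × 10⁻⁴)·(-4.3) = 35.4379 psu.
Increase required: 35.4379 − 35.13 = 0.3079 psu.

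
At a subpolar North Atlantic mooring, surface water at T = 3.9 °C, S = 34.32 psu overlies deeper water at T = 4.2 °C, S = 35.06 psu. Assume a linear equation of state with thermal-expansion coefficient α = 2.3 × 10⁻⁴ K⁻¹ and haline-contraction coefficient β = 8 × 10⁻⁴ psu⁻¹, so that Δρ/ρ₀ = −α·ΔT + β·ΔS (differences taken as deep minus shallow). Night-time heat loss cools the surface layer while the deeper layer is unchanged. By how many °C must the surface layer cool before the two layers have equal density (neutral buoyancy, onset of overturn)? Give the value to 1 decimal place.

Neutral buoyancy requires Δρ = 0, i.e. −α(T_deep − T_surf′) + β(S_deep − S_surf) = 0.
T_surf′ = T_deep − (β/α)·ΔS = 4.2 − (8 × 10⁻⁴/2.3 × 10⁻⁴)·(+0.74) = 1.626 °C.
Cooling required: 3.9 − (1.626) = 2.274 °C.

2.3 °C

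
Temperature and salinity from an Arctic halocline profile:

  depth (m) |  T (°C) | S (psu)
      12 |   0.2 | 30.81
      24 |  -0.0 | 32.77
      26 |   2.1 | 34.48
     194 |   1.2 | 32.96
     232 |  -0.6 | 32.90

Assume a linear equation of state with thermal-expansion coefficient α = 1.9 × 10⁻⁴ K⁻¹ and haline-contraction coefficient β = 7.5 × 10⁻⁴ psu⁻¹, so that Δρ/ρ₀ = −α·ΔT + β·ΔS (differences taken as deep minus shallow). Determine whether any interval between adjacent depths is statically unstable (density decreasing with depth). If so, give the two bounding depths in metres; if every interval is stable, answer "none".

Evaluate Δρ/ρ₀ = −αΔT + βΔS across each adjacent pair:
  12–24 m: −αΔT+βΔS = −(1.9 × 10⁻⁴)(-0.2)+(7.5 × 10⁻⁴)(+1.96) = 1.5 × 10⁻³ → stable
  24–26 m: −αΔT+βΔS = −(1.9 × 10⁻⁴)(+2.1)+(7.5 × 10⁻⁴)(+1.71) = 8.8 × 10⁻⁴ → stable
  26–194 m: −αΔT+βΔS = −(1.9 × 10⁻⁴)(-0.9)+(7.5 × 10⁻⁴)(-1.52) = -9.7 × 10⁻⁴ → UNSTABLE
  194–232 m: −αΔT+βΔS = −(1.9 × 10⁻⁴)(-1.8)+(7.5 × 10⁻⁴)(-0.06) = 3.0 × 10⁻⁴ → stable
The 26–194 m interval has Δρ < 0: lighter water underlies denser water.

26–194 m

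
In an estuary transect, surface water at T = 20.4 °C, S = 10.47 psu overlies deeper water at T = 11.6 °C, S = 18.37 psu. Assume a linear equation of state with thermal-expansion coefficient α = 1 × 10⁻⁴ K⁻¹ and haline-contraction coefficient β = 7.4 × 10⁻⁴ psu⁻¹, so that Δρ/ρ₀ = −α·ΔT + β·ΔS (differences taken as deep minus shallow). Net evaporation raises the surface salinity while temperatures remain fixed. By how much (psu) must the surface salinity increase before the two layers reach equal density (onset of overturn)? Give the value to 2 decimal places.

Neutral buoyancy requires −α(T_deep − T_surf) + β(S_deep − S_surf′) = 0.
S_surf′ = S_deep − (α/β)·ΔT = 18.37 − (1 × 10⁻⁴/7.4 × 10⁻⁴)·(-8.8) = 19.5592 psu.
Increase required: 19.5592 − 10.47 = 9.0892 psu.

9.09 psu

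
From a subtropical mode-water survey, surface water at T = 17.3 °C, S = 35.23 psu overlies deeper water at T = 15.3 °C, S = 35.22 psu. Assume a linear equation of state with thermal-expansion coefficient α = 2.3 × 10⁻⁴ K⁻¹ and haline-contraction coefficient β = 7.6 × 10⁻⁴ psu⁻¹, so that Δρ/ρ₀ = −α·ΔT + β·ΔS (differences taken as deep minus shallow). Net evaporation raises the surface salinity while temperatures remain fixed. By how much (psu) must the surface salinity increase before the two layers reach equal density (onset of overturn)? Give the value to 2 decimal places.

0.60 psu

Neutral buoyancy requires −α(T_deep − T_surf) + β(S_deep − S_surf′) = 0.
S_surf′ = S_deep − (α/β)·ΔT = 35.22 − (2.3 × 10⁻⁴/7.6 × 10⁻⁴)·(-2.0) = 35.8253 psu.
Increase required: 35.8253 − 35.23 = 0.5953 psu.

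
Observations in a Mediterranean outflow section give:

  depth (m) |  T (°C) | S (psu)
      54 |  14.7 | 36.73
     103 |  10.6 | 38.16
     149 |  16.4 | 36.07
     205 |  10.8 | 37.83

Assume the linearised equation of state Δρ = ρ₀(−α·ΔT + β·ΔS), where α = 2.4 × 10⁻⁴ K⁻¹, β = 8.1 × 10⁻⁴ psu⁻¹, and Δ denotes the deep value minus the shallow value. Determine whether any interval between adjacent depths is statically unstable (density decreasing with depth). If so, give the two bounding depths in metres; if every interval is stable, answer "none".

Evaluate Δρ/ρ₀ = −αΔT + βΔS across each adjacent pair:
  54–103 m: −αΔT+βΔS = −(2.4 × 10⁻⁴)(-4.1)+(8.1 × 10⁻⁴)(+1.43) = 2.1 × 10⁻³ → stable
  103–149 m: −αΔT+βΔS = −(2.4 × 10⁻⁴)(+5.8)+(8.1 × 10⁻⁴)(-2.09) = -3.1 × 10⁻³ → UNSTABLE
  149–205 m: −αΔT+βΔS = −(2.4 × 10⁻⁴)(-5.6)+(8.1 × 10⁻⁴)(+1.76) = 2.8 × 10⁻³ → stable
The 103–149 m interval has Δρ < 0: lighter water underlies denser water.

103–149 m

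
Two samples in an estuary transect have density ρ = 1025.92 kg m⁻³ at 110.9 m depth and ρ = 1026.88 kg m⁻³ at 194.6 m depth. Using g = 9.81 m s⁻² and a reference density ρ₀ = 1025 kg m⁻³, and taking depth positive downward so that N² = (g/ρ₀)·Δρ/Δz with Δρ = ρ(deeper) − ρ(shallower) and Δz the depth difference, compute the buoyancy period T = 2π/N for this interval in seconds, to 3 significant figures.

Δρ = 1026.88 − 1025.92 = 0.96 kg m⁻³ over Δz = 194.6 − 110.9 = 83.7 m.
N² = (9.81/1025) × (0.96/83.7) = 1.0977 × 10⁻⁴ s⁻².
N = √(1.0977 × 10⁻⁴) = 0.010477 rad s⁻¹, so T = 2π/N = 599.71 s ≈ 600 s.

600 s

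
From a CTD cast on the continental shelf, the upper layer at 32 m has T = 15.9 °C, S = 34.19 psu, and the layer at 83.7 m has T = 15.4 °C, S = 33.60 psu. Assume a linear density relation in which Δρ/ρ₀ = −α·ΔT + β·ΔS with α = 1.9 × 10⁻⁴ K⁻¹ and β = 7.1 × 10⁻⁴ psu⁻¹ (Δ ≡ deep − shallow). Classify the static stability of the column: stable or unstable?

unstable

ΔT = 15.4 − 15.9 = -0.5 K and ΔS = 33.60 − 34.19 = -0.59 psu (deep − shallow).
−αΔT = 9.50 × 10⁻⁵; βΔS = -4.189 × 10⁻⁴; sum Δρ/ρ₀ = -3.239 × 10⁻⁴.
Δρ/ρ₀ < 0, so Δρ < 0: deeper water is lighter → statically unstable; the column would overturn.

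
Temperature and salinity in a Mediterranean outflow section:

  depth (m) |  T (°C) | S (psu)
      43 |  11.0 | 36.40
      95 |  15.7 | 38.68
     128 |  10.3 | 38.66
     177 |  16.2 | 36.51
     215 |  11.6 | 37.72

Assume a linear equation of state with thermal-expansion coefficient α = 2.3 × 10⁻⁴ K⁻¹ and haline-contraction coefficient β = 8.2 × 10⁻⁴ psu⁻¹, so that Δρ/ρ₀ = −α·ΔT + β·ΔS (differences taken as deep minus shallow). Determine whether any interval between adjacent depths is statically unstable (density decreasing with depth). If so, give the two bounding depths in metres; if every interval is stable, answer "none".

128–177 m

Evaluate Δρ/ρ₀ = −αΔT + βΔS across each adjacent pair:
  43–95 m: −αΔT+βΔS = −(2.3 × 10⁻⁴)(+4.7)+(8.2 × 10⁻⁴)(+2.28) = 7.9 × 10⁻⁴ → stable
  95–128 m: −αΔT+βΔS = −(2.3 × 10⁻⁴)(-5.4)+(8.2 × 10⁻⁴)(-0.02) = 1.2 × 10⁻³ → stable
  128–177 m: −αΔT+βΔS = −(2.3 × 10⁻⁴)(+5.9)+(8.2 × 10⁻⁴)(-2.15) = -3.1 × 10⁻³ → UNSTABLE
  177–215 m: −αΔT+βΔS = −(2.3 × 10⁻⁴)(-4.6)+(8.2 × 10⁻⁴)(+1.21) = 2.1 × 10⁻³ → stable
The 128–177 m interval has Δρ < 0: lighter water underlies denser water.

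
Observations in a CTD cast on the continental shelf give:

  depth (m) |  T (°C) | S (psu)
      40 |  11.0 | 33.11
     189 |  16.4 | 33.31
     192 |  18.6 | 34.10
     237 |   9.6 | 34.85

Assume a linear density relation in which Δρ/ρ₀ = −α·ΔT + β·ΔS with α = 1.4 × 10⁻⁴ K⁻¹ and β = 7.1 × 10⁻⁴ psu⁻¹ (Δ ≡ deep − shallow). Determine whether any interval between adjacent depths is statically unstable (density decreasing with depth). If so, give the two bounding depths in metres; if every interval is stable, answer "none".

40–189 m

Evaluate Δρ/ρ₀ = −αΔT + βΔS across each adjacent pair:
  40–189 m: −αΔT+βΔS = −(1.4 × 10⁻⁴)(+5.4)+(7.1 × 10⁻⁴)(+0.20) = -6.1 × 10⁻⁴ → UNSTABLE
  189–192 m: −αΔT+βΔS = −(1.4 × 10⁻⁴)(+2.2)+(7.1 × 10⁻⁴)(+0.79) = 2.5 × 10⁻⁴ → stable
  192–237 m: −αΔT+βΔS = −(1.4 × 10⁻⁴)(-9.0)+(7.1 × 10⁻⁴)(+0.75) = 1.8 × 10⁻³ → stable
The 40–189 m interval has Δρ < 0: lighter water underlies denser water.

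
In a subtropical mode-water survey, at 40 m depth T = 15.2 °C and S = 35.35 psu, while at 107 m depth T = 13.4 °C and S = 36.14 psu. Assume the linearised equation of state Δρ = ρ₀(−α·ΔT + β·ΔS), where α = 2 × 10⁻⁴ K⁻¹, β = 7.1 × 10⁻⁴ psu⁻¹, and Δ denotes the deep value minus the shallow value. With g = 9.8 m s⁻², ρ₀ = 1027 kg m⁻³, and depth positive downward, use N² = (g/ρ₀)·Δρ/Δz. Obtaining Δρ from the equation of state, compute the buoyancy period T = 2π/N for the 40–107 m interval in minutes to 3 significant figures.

9.02 min

ΔT = -1.8 K, ΔS = +0.79 psu (deep − shallow).
Δρ/ρ₀ = −αΔT + βΔS = 3.60 × 10⁻⁴ + 5.609 × 10⁻⁴ = 9.209 × 10⁻⁴, so Δρ ≈ 0.9458 kg m⁻³.
N² = (g/ρ₀)·Δρ/Δz = g·(Δρ/ρ₀)/Δz = 9.8 × 9.209 × 10⁻⁴ / 67 = 1.3470 × 10⁻⁴ s⁻².
N = √(1.3470 × 10⁻⁴) = 0.011606 rad s⁻¹ → T = 2π/N = 541.37 s = 9.0228 min ≈ 9.02 min.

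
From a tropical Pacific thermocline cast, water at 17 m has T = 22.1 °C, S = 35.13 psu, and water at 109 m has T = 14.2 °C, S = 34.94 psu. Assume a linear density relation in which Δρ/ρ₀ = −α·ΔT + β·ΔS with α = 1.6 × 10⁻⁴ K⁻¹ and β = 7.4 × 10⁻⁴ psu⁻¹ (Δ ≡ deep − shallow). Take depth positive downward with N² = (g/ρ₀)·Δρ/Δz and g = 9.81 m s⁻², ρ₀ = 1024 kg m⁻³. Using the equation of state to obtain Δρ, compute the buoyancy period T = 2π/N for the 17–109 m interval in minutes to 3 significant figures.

ΔT = -7.9 K, ΔS = -0.19 psu (deep − shallow).
Δρ/ρ₀ = −αΔT + βΔS = 1.264 × 10⁻³ − 1.406 × 10⁻⁴ = 1.1234 × 10⁻³, so Δρ ≈ 1.150 kg m⁻³.
N² = (g/ρ₀)·Δρ/Δz = g·(Δρ/ρ₀)/Δz = 9.81 × 1.1234 × 10⁻³ / 92 = 1.1979 × 10⁻⁴ s⁻².
N = √(1.1979 × 10⁻⁴) = 0.010945 rad s⁻¹ → T = 2π/N = 574.07 s = 9.5678 min ≈ 9.57 min.

9.57 min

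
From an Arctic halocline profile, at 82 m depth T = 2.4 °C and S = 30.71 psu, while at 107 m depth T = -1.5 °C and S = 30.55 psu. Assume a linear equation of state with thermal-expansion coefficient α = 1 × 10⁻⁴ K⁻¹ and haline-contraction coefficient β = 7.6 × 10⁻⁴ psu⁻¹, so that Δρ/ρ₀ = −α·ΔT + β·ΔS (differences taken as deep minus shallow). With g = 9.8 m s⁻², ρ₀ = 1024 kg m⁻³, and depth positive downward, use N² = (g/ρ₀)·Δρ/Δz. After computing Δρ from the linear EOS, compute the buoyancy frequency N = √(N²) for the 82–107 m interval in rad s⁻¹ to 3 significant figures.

0.0103 rad s⁻¹

ΔT = -3.9 K, ΔS = -0.16 psu (deep − shallow).
Δρ/ρ₀ = −αΔT + βΔS = 3.90 × 10⁻⁴ − 1.216 × 10⁻⁴ = 2.684 × 10⁻⁴, so Δρ ≈ 0.2748 kg m⁻³.
N² = (g/ρ₀)·Δρ/Δz = g·(Δρ/ρ₀)/Δz = 9.8 × 2.684 × 10⁻⁴ / 25 = 1.0521 × 10⁻⁴ s⁻².
N = √(1.0521 × 10⁻⁴) = 0.010257 rad s⁻¹ ≈ 0.0103 rad s⁻¹.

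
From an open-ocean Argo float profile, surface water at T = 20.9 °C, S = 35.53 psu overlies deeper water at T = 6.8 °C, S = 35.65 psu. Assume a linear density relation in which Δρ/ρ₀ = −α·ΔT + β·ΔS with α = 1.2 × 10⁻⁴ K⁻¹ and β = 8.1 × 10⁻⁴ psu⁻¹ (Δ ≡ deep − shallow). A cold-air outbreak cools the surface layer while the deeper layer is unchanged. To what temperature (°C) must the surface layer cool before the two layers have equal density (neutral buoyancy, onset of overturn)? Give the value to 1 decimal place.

6.0 °C

Neutral buoyancy requires Δρ = 0, i.e. −α(T_deep − T_surf′) + β(S_deep − S_surf) = 0.
T_surf′ = T_deep − (β/α)·ΔS = 6.8 − (8.1 × 10⁻⁴/1.2 × 10⁻⁴)·(+0.12) = 5.990 °C.
Cooling required: 20.9 − (5.990) = 14.910 °C.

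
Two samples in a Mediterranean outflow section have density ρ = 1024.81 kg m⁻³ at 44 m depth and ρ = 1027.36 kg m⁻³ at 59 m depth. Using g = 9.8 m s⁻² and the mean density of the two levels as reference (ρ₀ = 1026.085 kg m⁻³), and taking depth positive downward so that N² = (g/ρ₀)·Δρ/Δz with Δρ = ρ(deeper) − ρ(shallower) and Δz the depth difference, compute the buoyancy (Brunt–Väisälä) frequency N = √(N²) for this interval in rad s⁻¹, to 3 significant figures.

Δρ = 1027.36 − 1024.81 = 2.55 kg m⁻³ over Δz = 59 − 44 = 15 m.
N² = (9.8/1026.085) × (2.55/15) = 1.6236 × 10⁻³ s⁻².
N = √(1.6236 × 10⁻³) = 0.040294 rad s⁻¹ ≈ 0.0403 rad s⁻¹.

0.0403 rad s⁻¹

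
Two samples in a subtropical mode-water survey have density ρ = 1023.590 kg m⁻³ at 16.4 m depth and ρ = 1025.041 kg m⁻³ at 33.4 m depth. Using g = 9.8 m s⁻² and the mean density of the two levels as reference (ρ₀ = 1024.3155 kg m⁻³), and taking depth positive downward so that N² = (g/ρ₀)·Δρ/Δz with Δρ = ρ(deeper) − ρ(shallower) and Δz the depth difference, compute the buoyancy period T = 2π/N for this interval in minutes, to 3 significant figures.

3.66 min

Δρ = 1025.041 − 1023.590 = 1.451 kg m⁻³ over Δz = 33.4 − 16.4 = 17 m.
N² = (9.8/1024.3155) × (1.451/17) = 8.1660 × 10⁻⁴ s⁻².
N = √(8.1660 × 10⁻⁴) = 0.028576 rad s⁻¹, so T = 2π/N = 219.88 s = 3.6647 min ≈ 3.66 min.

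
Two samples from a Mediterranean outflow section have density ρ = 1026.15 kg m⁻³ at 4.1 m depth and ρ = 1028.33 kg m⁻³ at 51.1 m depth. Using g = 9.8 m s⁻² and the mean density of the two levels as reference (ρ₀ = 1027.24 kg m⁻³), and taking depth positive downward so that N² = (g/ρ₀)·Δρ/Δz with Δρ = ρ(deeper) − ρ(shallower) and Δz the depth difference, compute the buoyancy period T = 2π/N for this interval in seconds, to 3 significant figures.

Δρ = 1028.33 − 1026.15 = 2.18 kg m⁻³ over Δz = 51.1 − 4.1 = 47 m.
N² = (9.8/1027.24) × (2.18/47) = 4.4250 × 10⁻⁴ s⁻².
N = √(4.4250 × 10⁻⁴) = 0.021036 rad s⁻¹, so T = 2π/N = 298.69 s ≈ 299 s.

299 s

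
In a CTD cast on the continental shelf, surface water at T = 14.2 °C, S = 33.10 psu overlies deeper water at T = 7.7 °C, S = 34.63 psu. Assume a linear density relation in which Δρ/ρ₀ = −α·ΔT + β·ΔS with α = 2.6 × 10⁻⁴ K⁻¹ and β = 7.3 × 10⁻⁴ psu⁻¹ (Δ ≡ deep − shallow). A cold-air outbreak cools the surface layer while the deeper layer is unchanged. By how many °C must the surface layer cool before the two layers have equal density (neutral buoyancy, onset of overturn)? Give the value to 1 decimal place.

10.8 °C

Neutral buoyancy requires Δρ = 0, i.e. −α(T_deep − T_surf′) + β(S_deep − S_surf) = 0.
T_surf′ = T_deep − (β/α)·ΔS = 7.7 − (7.3 × 10⁻⁴/2.6 × 10⁻⁴)·(+1.53) = 3.404 °C.
Cooling required: 14.2 − (3.404) = 10.796 °C.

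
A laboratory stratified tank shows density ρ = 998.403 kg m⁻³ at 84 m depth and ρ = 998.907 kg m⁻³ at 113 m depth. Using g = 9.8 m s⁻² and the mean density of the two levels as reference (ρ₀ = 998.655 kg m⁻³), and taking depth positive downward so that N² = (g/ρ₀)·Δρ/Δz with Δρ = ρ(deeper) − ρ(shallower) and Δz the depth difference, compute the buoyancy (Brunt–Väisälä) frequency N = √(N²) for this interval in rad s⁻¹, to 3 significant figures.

0.0131 rad s⁻¹

Δρ = 998.907 − 998.403 = 0.504 kg m⁻³ over Δz = 113 − 84 = 29 m.
N² = (9.8/998.655) × (0.504/29) = 1.7055 × 10⁻⁴ s⁻².
N = √(1.7055 × 10⁻⁴) = 0.013059 rad s⁻¹ ≈ 0.0131 rad s⁻¹.
Since Δρ > 0 the layer is stably stratified.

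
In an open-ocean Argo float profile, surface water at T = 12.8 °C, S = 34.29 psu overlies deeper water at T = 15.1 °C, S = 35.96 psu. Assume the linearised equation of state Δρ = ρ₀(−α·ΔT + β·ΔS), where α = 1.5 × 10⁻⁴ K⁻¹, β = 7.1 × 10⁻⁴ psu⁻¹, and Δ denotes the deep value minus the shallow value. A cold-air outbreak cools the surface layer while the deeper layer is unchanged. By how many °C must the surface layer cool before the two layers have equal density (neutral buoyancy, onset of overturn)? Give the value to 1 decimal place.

5.6 °C

Neutral buoyancy requires Δρ = 0, i.e. −α(T_deep − T_surf′) + β(S_deep − S_surf) = 0.
T_surf′ = T_deep − (β/α)·ΔS = 15.1 − (7.1 × 10⁻⁴/1.5 × 10⁻⁴)·(+1.67) = 7.195 °C.
Cooling required: 12.8 − (7.195) = 5.605 °C.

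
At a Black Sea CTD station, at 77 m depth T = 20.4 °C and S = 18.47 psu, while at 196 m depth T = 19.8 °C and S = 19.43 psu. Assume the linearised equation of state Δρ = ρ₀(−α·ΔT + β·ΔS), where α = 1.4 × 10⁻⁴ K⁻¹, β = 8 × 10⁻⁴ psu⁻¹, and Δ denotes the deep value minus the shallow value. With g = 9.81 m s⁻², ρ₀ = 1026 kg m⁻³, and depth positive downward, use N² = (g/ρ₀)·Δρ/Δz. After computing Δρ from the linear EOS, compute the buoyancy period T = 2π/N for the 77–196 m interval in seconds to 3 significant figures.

ΔT = -0.6 K, ΔS = +0.96 psu (deep − shallow).
Δρ/ρ₀ = −αΔT + βΔS = 8.40 × 10⁻⁵ + 7.68 × 10⁻⁴ = 8.52 × 10⁻⁴, so Δρ ≈ 0.8742 kg m⁻³.
N² = (g/ρ₀)·Δρ/Δz = g·(Δρ/ρ₀)/Δz = 9.81 × 8.52 × 10⁻⁴ / 119 = 7.0236 × 10⁻⁵ s⁻².
N = √(7.0236 × 10⁻⁵) = 8.3807 × 10⁻³ rad s⁻¹ → T = 2π/N = 749.72 s ≈ 750 s.

750 s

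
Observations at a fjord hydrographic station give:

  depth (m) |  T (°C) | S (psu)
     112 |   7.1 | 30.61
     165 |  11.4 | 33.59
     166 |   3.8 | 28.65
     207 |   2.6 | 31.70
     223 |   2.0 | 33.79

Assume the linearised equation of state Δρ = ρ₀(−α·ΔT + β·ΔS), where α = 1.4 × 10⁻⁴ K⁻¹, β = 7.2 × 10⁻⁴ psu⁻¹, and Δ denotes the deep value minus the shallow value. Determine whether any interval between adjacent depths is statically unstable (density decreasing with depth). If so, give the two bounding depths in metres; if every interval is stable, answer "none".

165–166 m

Evaluate Δρ/ρ₀ = −αΔT + βΔS across each adjacent pair:
  112–165 m: −αΔT+βΔS = −(1.4 × 10⁻⁴)(+4.3)+(7.2 × 10⁻⁴)(+2.98) = 1.5 × 10⁻³ → stable
  165–166 m: −αΔT+βΔS = −(1.4 × 10⁻⁴)(-7.6)+(7.2 × 10⁻⁴)(-4.94) = -2.5 × 10⁻³ → UNSTABLE
  166–207 m: −αΔT+βΔS = −(1.4 × 10⁻⁴)(-1.2)+(7.2 × 10⁻⁴)(+3.05) = 2.4 × 10⁻³ → stable
  207–223 m: −αΔT+βΔS = −(1.4 × 10⁻⁴)(-0.6)+(7.2 × 10⁻⁴)(+2.09) = 1.6 × 10⁻³ → stable
The 165–166 m interval has Δρ < 0: lighter water underlies denser water.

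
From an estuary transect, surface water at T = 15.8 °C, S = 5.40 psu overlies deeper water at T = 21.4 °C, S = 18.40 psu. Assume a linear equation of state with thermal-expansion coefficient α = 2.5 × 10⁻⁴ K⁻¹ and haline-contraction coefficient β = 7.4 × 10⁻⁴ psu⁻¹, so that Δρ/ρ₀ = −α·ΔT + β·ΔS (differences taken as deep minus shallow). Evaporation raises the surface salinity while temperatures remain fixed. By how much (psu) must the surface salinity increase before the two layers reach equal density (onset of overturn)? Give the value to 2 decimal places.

Neutral buoyancy requires −α(T_deep − T_surf) + β(S_deep − S_surf′) = 0.
S_surf′ = S_deep − (α/β)·ΔT = 18.40 − (2.5 × 10⁻⁴/7.4 × 10⁻⁴)·(+5.6) = 16.5081 psu.
Increase required: 16.5081 − 5.40 = 11.1081 psu.

11.11 psu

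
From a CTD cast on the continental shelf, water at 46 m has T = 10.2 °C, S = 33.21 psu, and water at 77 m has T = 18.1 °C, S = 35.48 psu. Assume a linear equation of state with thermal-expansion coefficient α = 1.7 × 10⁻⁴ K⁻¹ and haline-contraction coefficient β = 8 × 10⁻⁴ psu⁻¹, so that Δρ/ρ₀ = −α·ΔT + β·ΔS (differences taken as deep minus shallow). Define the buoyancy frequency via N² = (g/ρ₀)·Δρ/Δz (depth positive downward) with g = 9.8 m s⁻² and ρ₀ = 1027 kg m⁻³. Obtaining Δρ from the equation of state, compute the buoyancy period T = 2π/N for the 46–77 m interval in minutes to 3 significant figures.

ΔT = +7.9 K, ΔS = +2.27 psu (deep − shallow).
Δρ/ρ₀ = −αΔT + βΔS = -1.343 × 10⁻³ + 1.816 × 10⁻³ = 4.73 × 10⁻⁴, so Δρ ≈ 0.4858 kg m⁻³.
N² = (g/ρ₀)·Δρ/Δz = g·(Δρ/ρ₀)/Δz = 9.8 × 4.73 × 10⁻⁴ / 31 = 1.4953 × 10⁻⁴ s⁻².
N = √(1.4953 × 10⁻⁴) = 0.012228 rad s⁻¹ → T = 2π/N = 513.84 s = 8.5640 min ≈ 8.56 min.

8.56 min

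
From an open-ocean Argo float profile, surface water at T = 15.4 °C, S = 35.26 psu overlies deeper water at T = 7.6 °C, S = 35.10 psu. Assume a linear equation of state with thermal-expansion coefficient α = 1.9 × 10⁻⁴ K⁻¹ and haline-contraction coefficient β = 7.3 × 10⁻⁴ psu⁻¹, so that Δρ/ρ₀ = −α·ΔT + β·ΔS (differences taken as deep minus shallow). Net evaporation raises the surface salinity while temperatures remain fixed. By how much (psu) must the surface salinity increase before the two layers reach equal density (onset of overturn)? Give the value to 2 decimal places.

1.87 psu

Neutral buoyancy requires −α(T_deep − T_surf) + β(S_deep − S_surf′) = 0.
S_surf′ = S_deep − (α/β)·ΔT = 35.10 − (1.9 × 10⁻⁴/7.3 × 10⁻⁴)·(-7.8) = 37.1301 psu.
Increase required: 37.1301 − 35.26 = 1.8701 psu.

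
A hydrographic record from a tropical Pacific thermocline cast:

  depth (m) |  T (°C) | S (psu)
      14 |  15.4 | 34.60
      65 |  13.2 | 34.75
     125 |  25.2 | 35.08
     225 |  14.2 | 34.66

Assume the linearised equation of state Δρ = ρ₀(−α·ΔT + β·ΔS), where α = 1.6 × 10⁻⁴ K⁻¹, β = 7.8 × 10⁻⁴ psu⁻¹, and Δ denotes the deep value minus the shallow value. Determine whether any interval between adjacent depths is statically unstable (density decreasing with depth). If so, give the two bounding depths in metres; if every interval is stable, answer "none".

65–125 m

Evaluate Δρ/ρ₀ = −αΔT + βΔS across each adjacent pair:
  14–65 m: −αΔT+βΔS = −(1.6 × 10⁻⁴)(-2.2)+(7.8 × 10⁻⁴)(+0.15) = 4.7 × 10⁻⁴ → stable
  65–125 m: −αΔT+βΔS = −(1.6 × 10⁻⁴)(+12.0)+(7.8 × 10⁻⁴)(+0.33) = -1.7 × 10⁻³ → UNSTABLE
  125–225 m: −αΔT+βΔS = −(1.6 × 10⁻⁴)(-11.0)+(7.8 × 10⁻⁴)(-0.42) = 1.4 × 10⁻³ → stable
The 65–125 m interval has Δρ < 0: lighter water underlies denser water.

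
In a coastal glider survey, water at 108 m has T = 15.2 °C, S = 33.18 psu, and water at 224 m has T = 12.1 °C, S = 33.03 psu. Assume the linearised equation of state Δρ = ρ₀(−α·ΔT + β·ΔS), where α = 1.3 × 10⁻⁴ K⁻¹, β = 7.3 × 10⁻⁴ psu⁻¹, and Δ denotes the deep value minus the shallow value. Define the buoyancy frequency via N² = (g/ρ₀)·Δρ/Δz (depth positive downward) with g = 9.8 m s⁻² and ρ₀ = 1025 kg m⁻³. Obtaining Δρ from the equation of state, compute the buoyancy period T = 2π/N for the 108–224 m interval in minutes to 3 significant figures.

ΔT = -3.1 K, ΔS = -0.15 psu (deep − shallow).
Δρ/ρ₀ = −αΔT + βΔS = 4.03 × 10⁻⁴ − 1.095 × 10⁻⁴ = 2.935 × 10⁻⁴, so Δρ ≈ 0.3008 kg m⁻³.
N² = (g/ρ₀)·Δρ/Δz = g·(Δρ/ρ₀)/Δz = 9.8 × 2.935 × 10⁻⁴ / 116 = 2.4796 × 10⁻⁵ s⁻².
N = √(2.4796 × 10⁻⁵) = 4.9796 × 10⁻³ rad s⁻¹ → T = 2π/N = 1.2618 × 10³ s = 21.030 min ≈ 21.0 min.

21.0 min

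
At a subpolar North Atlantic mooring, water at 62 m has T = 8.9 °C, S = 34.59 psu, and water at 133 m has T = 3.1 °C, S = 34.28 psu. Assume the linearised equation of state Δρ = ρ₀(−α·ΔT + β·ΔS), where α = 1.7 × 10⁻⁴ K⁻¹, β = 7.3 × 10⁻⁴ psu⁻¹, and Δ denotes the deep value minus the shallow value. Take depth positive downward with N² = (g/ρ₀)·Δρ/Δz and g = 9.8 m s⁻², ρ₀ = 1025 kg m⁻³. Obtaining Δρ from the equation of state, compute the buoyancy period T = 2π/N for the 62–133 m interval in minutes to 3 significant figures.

10.2 min

ΔT = -5.8 K, ΔS = -0.31 psu (deep − shallow).
Δρ/ρ₀ = −αΔT + βΔS = 9.86 × 10⁻⁴ − 2.263 × 10⁻⁴ = 7.597 × 10⁻⁴, so Δρ ≈ 0.7787 kg m⁻³.
N² = (g/ρ₀)·Δρ/Δz = g·(Δρ/ρ₀)/Δz = 9.8 × 7.597 × 10⁻⁴ / 71 = 1.0486 × 10⁻⁴ s⁻².
N = √(1.0486 × 10⁻⁴) = 0.010240 rad s⁻¹ → T = 2π/N = 613.59 s = 10.226 min ≈ 10.2 min.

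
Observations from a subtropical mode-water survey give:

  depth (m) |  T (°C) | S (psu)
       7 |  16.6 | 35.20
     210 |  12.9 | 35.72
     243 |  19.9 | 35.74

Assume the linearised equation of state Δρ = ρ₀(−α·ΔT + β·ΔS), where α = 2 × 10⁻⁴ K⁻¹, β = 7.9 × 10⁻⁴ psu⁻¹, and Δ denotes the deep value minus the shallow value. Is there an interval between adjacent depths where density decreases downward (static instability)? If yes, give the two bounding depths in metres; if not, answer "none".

210–243 m

Evaluate Δρ/ρ₀ = −αΔT + βΔS across each adjacent pair:
  7–210 m: −αΔT+βΔS = −(2 × 10⁻⁴)(-3.7)+(7.9 × 10⁻⁴)(+0.52) = 1.2 × 10⁻³ → stable
  210–243 m: −αΔT+βΔS = −(2 × 10⁻⁴)(+7.0)+(7.9 × 10⁻⁴)(+0.02) = -1.4 × 10⁻³ → UNSTABLE
The 210–243 m interval has Δρ < 0: lighter water underlies denser water.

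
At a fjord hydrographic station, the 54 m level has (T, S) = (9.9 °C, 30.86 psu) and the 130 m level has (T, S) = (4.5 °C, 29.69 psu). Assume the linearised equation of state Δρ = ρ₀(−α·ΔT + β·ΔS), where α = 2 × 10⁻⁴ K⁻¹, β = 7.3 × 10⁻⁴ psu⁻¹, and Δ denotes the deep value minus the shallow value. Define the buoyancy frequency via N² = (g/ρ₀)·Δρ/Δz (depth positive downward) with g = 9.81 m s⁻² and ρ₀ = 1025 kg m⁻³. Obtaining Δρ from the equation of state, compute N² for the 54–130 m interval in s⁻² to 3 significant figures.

ΔT = -5.4 K, ΔS = -1.17 psu (deep − shallow).
Δρ/ρ₀ = −αΔT + βΔS = 1.08 × 10⁻³ − 8.541 × 10⁻⁴ = 2.259 × 10⁻⁴, so Δρ ≈ 0.2315 kg m⁻³.
N² = (g/ρ₀)·Δρ/Δz = g·(Δρ/ρ₀)/Δz = 9.81 × 2.259 × 10⁻⁴ / 76 = 2.9159 × 10⁻⁵ s⁻² ≈ 2.92 × 10⁻⁵ s⁻².

2.92 × 10⁻⁵ s⁻²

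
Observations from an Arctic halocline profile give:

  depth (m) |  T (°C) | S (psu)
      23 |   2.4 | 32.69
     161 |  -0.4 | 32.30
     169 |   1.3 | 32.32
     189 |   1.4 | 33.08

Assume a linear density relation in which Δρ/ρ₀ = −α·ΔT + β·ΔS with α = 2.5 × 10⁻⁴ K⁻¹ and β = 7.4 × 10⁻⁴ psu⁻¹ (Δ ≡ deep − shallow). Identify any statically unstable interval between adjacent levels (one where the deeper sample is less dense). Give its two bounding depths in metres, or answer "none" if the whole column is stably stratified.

Evaluate Δρ/ρ₀ = −αΔT + βΔS across each adjacent pair:
  23–161 m: −αΔT+βΔS = −(2.5 × 10⁻⁴)(-2.8)+(7.4 × 10⁻⁴)(-0.39) = 4.1 × 10⁻⁴ → stable
  161–169 m: −αΔT+βΔS = −(2.5 × 10⁻⁴)(+1.7)+(7.4 × 10⁻⁴)(+0.02) = -4.1 × 10⁻⁴ → UNSTABLE
  169–189 m: −αΔT+βΔS = −(2.5 × 10⁻⁴)(+0.1)+(7.4 × 10⁻⁴)(+0.76) = 5.4 × 10⁻⁴ → stable
The 161–169 m interval has Δρ < 0: lighter water underlies denser water.

161–169 m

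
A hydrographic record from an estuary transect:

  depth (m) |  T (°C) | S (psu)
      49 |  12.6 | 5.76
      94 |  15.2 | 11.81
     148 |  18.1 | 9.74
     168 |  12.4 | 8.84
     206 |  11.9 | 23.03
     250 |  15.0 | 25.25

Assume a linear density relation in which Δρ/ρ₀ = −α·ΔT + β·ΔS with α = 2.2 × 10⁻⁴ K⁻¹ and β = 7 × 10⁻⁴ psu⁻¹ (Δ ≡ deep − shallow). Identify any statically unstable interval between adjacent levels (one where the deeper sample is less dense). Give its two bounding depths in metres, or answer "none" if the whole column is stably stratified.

Evaluate Δρ/ρ₀ = −αΔT + βΔS across each adjacent pair:
  49–94 m: −αΔT+βΔS = −(2.2 × 10⁻⁴)(+2.6)+(7 × 10⁻⁴)(+6.05) = 3.7 × 10⁻³ → stable
  94–148 m: −αΔT+βΔS = −(2.2 × 10⁻⁴)(+2.9)+(7 × 10⁻⁴)(-2.07) = -2.1 × 10⁻³ → UNSTABLE
  148–168 m: −αΔT+βΔS = −(2.2 × 10⁻⁴)(-5.7)+(7 × 10⁻⁴)(-0.90) = 6.2 × 10⁻⁴ → stable
  168–206 m: −αΔT+βΔS = −(2.2 × 10⁻⁴)(-0.5)+(7 × 10⁻⁴)(+14.19) = 0.010 → stable
  206–250 m: −αΔT+βΔS = −(2.2 × 10⁻⁴)(+3.1)+(7 × 10⁻⁴)(+2.22) = 8.7 × 10⁻⁴ → stable
The 94–148 m interval has Δρ < 0: lighter water underlies denser water.

94–148 m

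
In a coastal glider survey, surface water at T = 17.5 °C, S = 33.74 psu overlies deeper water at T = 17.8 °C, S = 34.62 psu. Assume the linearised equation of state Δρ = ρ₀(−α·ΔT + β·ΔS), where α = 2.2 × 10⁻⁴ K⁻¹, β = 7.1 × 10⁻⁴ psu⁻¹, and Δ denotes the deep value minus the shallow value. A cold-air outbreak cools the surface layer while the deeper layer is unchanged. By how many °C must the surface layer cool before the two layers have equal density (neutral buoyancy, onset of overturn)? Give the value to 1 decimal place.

Neutral buoyancy requires Δρ = 0, i.e. −α(T_deep − T_surf′) + β(S_deep − S_surf) = 0.
T_surf′ = T_deep − (β/α)·ΔS = 17.8 − (7.1 × 10⁻⁴/2.2 × 10⁻⁴)·(+0.88) = 14.960 °C.
Cooling required: 17.5 − (14.960) = 2.540 °C.

2.5 °C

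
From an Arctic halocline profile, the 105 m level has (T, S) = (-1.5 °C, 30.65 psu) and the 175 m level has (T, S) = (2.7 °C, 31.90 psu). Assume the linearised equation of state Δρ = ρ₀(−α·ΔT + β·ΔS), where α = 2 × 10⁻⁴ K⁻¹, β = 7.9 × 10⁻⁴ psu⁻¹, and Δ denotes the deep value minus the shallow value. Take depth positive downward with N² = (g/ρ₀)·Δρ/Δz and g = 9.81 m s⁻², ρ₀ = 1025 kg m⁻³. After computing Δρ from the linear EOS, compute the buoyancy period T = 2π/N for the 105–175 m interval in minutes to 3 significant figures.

23.0 min

ΔT = +4.2 K, ΔS = +1.25 psu (deep − shallow).
Δρ/ρ₀ = −αΔT + βΔS = -8.40 × 10⁻⁴ + 9.875 × 10⁻⁴ = 1.475 × 10⁻⁴, so Δρ ≈ 0.1512 kg m⁻³.
N² = (g/ρ₀)·Δρ/Δz = g·(Δρ/ρ₀)/Δz = 9.81 × 1.475 × 10⁻⁴ / 70 = 2.0671 × 10⁻⁵ s⁻².
N = √(2.0671 × 10⁻⁵) = 4.5465 × 10⁻³ rad s⁻¹ → T = 2π/N = 1.3820 × 10³ s = 23.033 min ≈ 23.0 min.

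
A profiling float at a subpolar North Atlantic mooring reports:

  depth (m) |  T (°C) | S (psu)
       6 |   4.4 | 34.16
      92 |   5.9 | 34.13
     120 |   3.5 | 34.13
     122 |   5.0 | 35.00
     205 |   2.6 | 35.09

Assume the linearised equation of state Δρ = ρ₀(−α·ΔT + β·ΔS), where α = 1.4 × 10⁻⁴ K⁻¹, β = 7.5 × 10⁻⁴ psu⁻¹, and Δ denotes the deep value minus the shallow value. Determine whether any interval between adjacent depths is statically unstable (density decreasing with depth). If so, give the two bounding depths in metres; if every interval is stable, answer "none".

6–92 m

Evaluate Δρ/ρ₀ = −αΔT + βΔS across each adjacent pair:
  6–92 m: −αΔT+βΔS = −(1.4 × 10⁻⁴)(+1.5)+(7.5 × 10⁻⁴)(-0.03) = -2.3 × 10⁻⁴ → UNSTABLE
  92–120 m: −αΔT+βΔS = −(1.4 × 10⁻⁴)(-2.4)+(7.5 × 10⁻⁴)(+0.00) = 3.4 × 10⁻⁴ → stable
  120–122 m: −αΔT+βΔS = −(1.4 × 10⁻⁴)(+1.5)+(7.5 × 10⁻⁴)(+0.87) = 4.4 × 10⁻⁴ → stable
  122–205 m: −αΔT+βΔS = −(1.4 × 10⁻⁴)(-2.4)+(7.5 × 10⁻⁴)(+0.09) = 4.0 × 10⁻⁴ → stable
The 6–92 m interval has Δρ < 0: lighter water underlies denser water.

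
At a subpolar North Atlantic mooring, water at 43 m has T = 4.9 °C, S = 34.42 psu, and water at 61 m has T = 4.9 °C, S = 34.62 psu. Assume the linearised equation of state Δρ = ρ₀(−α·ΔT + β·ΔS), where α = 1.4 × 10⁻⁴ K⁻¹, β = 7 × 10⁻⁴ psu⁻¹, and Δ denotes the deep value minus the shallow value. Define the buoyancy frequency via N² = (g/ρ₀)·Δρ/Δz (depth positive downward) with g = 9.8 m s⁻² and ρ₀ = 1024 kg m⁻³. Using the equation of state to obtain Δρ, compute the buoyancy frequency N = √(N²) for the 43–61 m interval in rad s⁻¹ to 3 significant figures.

ΔT = +0.0 K, ΔS = +0.20 psu (deep − shallow).
Δρ/ρ₀ = −αΔT + βΔS = 0 + 1.40 × 10⁻⁴ = 1.40 × 10⁻⁴, so Δρ ≈ 0.1434 kg m⁻³.
N² = (g/ρ₀)·Δρ/Δz = g·(Δρ/ρ₀)/Δz = 9.8 × 1.40 × 10⁻⁴ / 18 = 7.6222 × 10⁻⁵ s⁻².
N = √(7.6222 × 10⁻⁵) = 8.7305 × 10⁻³ rad s⁻¹ ≈ 8.73 × 10⁻³ rad s⁻¹.

8.73 × 10⁻³ rad s⁻¹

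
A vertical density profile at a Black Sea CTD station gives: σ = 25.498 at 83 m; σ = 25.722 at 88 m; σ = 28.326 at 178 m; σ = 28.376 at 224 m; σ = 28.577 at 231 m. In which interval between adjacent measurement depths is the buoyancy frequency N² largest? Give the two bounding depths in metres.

83–88 m

Compute the density gradient over each adjacent pair:
  83–88 m: Δρ/Δz = 0.224/5 = 0.045 kg m⁻⁴
  88–178 m: Δρ/Δz = 2.604/90 = 0.029 kg m⁻⁴
  178–224 m: Δρ/Δz = 0.050/46 = 1.1 × 10⁻³ kg m⁻⁴
  224–231 m: Δρ/Δz = 0.201/7 = 0.029 kg m⁻⁴
The largest gradient is in the 83–88 m interval — the pycnocline.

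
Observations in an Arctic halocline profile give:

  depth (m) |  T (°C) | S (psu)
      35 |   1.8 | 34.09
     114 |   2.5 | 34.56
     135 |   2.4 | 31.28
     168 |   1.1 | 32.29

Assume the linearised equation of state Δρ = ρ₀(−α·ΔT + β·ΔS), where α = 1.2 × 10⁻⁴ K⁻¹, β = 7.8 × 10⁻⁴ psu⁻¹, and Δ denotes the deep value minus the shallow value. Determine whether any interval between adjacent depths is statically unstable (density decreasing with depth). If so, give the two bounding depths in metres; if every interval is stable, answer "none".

114–135 m

Evaluate Δρ/ρ₀ = −αΔT + βΔS across each adjacent pair:
  35–114 m: −αΔT+βΔS = −(1.2 × 10⁻⁴)(+0.7)+(7.8 × 10⁻⁴)(+0.47) = 2.8 × 10⁻⁴ → stable
  114–135 m: −αΔT+βΔS = −(1.2 × 10⁻⁴)(-0.1)+(7.8 × 10⁻⁴)(-3.28) = -2.5 × 10⁻³ → UNSTABLE
  135–168 m: −αΔT+βΔS = −(1.2 × 10⁻⁴)(-1.3)+(7.8 × 10⁻⁴)(+1.01) = 9.4 × 10⁻⁴ → stable
The 114–135 m interval has Δρ < 0: lighter water underlies denser water.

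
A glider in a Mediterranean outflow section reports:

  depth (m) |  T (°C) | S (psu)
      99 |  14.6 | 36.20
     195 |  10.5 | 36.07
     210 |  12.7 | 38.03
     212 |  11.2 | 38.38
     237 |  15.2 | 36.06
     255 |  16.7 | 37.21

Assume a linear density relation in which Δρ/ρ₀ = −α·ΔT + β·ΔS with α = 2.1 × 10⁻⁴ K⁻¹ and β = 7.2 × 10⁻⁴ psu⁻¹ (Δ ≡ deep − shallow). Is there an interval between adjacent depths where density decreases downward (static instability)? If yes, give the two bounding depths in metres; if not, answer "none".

212–237 m

Evaluate Δρ/ρ₀ = −αΔT + βΔS across each adjacent pair:
  99–195 m: −αΔT+βΔS = −(2.1 × 10⁻⁴)(-4.1)+(7.2 × 10⁻⁴)(-0.13) = 7.7 × 10⁻⁴ → stable
  195–210 m: −αΔT+βΔS = −(2.1 × 10⁻⁴)(+2.2)+(7.2 × 10⁻⁴)(+1.96) = 9.5 × 10⁻⁴ → stable
  210–212 m: −αΔT+βΔS = −(2.1 × 10⁻⁴)(-1.5)+(7.2 × 10⁻⁴)(+0.35) = 5.7 × 10⁻⁴ → stable
  212–237 m: −αΔT+βΔS = −(2.1 × 10⁻⁴)(+4.0)+(7.2 × 10⁻⁴)(-2.32) = -2.5 × 10⁻³ → UNSTABLE
  237–255 m: −αΔT+βΔS = −(2.1 × 10⁻⁴)(+1.5)+(7.2 × 10⁻⁴)(+1.15) = 5.1 × 10⁻⁴ → stable
The 212–237 m interval has Δρ < 0: lighter water underlies denser water.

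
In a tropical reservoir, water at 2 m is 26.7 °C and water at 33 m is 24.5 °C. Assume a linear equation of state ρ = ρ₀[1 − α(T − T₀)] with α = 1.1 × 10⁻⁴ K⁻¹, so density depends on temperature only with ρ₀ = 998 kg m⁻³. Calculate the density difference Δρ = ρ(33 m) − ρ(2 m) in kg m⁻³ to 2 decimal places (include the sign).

ΔT = -2.2 K, Δρ/ρ₀ = −αΔT = 2.42 × 10⁻⁴.
Δρ = 998 × (2.42 × 10⁻⁴) = +0.24 kg m⁻³.
Positive Δρ: denser below, stable.

+0.24 kg m⁻³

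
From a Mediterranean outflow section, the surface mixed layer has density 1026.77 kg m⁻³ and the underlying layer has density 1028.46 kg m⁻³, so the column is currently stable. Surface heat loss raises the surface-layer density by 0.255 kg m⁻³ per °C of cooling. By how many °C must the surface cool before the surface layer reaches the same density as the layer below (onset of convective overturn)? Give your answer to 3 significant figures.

Density deficit of the surface layer: 1028.46 − 1026.77 = 1.69 kg m⁻³.
Required change = 1.69 / 0.255 = 6.63 °C.

6.63 °C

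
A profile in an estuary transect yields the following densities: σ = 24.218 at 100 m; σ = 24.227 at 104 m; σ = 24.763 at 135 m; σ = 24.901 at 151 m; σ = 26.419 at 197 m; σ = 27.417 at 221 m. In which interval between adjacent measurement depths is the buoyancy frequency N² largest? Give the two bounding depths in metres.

197–221 m

Compute the density gradient over each adjacent pair:
  100–104 m: Δρ/Δz = 0.009/4 = 2.2 × 10⁻³ kg m⁻⁴
  104–135 m: Δρ/Δz = 0.536/31 = 0.017 kg m⁻⁴
  135–151 m: Δρ/Δz = 0.138/16 = 8.6 × 10⁻³ kg m⁻⁴
  151–197 m: Δρ/Δz = 1.518/46 = 0.033 kg m⁻⁴
  197–221 m: Δρ/Δz = 0.998/24 = 0.042 kg m⁻⁴
The largest gradient is in the 197–221 m interval — the pycnocline.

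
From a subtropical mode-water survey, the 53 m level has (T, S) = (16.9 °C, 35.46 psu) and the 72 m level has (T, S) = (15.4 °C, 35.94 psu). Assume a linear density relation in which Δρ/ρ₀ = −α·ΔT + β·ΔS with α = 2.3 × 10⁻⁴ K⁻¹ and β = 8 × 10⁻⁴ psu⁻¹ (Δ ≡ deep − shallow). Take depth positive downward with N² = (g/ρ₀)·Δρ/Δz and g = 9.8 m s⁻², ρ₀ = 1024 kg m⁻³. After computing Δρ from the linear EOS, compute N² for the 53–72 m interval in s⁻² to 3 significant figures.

ΔT = -1.5 K, ΔS = +0.48 psu (deep − shallow).
Δρ/ρ₀ = −αΔT + βΔS = 3.45 × 10⁻⁴ + 3.84 × 10⁻⁴ = 7.29 × 10⁻⁴, so Δρ ≈ 0.7465 kg m⁻³.
N² = (g/ρ₀)·Δρ/Δz = g·(Δρ/ρ₀)/Δz = 9.8 × 7.29 × 10⁻⁴ / 19 = 3.7601 × 10⁻⁴ s⁻² ≈ 3.76 × 10⁻⁴ s⁻².

3.76 × 10⁻⁴ s⁻²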